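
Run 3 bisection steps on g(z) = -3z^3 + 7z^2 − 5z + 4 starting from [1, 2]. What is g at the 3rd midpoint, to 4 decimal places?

-0.5410

midpoint 1.5: g = 2.125 > 0 → [1.5, 2]
midpoint 1.75: g = 0.609375 > 0 → [1.75, 2]
midpoint 1.875: g = -0.541016 < 0 → [1.75, 1.875]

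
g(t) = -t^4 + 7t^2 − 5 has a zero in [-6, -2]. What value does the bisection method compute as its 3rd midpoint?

-2.5

m = -4, g(m) = -149 (−); new bracket [-4, -2]
m = -3, g(m) = -23 (−); new bracket [-3, -2]
m = -2.5, g(m) = -0.3125 (−); new bracket [-2.5, -2]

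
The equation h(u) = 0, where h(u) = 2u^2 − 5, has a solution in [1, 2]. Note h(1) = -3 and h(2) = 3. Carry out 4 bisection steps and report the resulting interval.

m = 1.5, h(m) = -0.5 (−); new bracket [1.5, 2]
m = 1.75, h(m) = 1.125 (+); new bracket [1.5, 1.75]
m = 1.625, h(m) = 0.28125 (+); new bracket [1.5, 1.625]
m = 1.5625, h(m) = -0.1172 (−); new bracket [1.5625, 1.625]

[1.5625, 1.625]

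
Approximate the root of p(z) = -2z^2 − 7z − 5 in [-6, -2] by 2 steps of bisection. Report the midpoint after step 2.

midpoint -4: p = -9 < 0 → [-4, -2]
midpoint -3: p = -2 < 0 → [-3, -2]

-3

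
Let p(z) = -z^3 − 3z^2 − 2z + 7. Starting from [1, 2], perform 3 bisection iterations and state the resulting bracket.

z = 1.5 gives p = -6.125, negative; keep [1, 1.5]
z = 1.25 gives p = -2.140625, negative; keep [1, 1.25]
z = 1.125 gives p = -0.470703, negative; keep [1, 1.125]

[1, 1.125]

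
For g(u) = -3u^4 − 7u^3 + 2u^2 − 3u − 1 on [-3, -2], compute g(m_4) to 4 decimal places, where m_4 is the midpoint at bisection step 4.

0.8837

m = -2.5, g(m) = 11.1875 (+); new bracket [-3, -2.5]
m = -2.75, g(m) = -3.621094 (−); new bracket [-2.75, -2.5]
m = -2.625, g(m) = 4.829346 (+); new bracket [-2.75, -2.625]
m = -2.6875, g(m) = 0.8837 (+); new bracket [-2.75, -2.6875]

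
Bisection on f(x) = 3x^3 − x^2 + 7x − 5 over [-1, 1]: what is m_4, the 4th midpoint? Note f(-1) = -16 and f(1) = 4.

0.625

m = 0, f(m) = -5 (−); new bracket [0, 1]
m = 0.5, f(m) = -1.375 (−); new bracket [0.5, 1]
m = 0.75, f(m) = 0.953125 (+); new bracket [0.5, 0.75]
m = 0.625, f(m) = -0.2832 (−); new bracket [0.625, 0.75]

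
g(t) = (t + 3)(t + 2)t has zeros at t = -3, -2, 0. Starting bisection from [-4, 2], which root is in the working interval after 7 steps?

0

midpoint -1: g = -2 < 0 → [-1, 2]
midpoint 0.5: g = 4.375 > 0 → [-1, 0.5]
midpoint -0.25: g = -1.203125 < 0 → [-0.25, 0.5]
midpoint 0.125: g = 0.8301 > 0 → [-0.25, 0.125]
midpoint -0.0625: g = -0.3557 < 0 → [-0.0625, 0.125]
midpoint 0.03125: g = 0.1924 > 0 → [-0.0625, 0.03125]
midpoint -0.015625: g = -0.0925 < 0 → [-0.015625, 0.03125]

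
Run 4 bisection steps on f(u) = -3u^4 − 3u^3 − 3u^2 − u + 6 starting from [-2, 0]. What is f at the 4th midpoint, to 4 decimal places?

f(-1) = 4 > 0, so the root lies in [-2, -1]
f(-1.5) = -4.3125 < 0, so the root lies in [-1.5, -1]
f(-1.25) = 1.097656 > 0, so the root lies in [-1.5, -1.25]
f(-1.375) = -1.2214 < 0, so the root lies in [-1.375, -1.25]

-1.2214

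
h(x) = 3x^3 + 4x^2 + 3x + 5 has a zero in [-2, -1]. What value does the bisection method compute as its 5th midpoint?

x = -1.5 gives h = -0.625, negative; keep [-1.5, -1]
x = -1.25 gives h = 1.640625, positive; keep [-1.5, -1.25]
x = -1.375 gives h = 0.638672, positive; keep [-1.5, -1.375]
x = -1.4375 gives h = 0.0417, positive; keep [-1.5, -1.4375]
x = -1.46875 gives h = -0.2826, negative; keep [-1.46875, -1.4375]

-1.46875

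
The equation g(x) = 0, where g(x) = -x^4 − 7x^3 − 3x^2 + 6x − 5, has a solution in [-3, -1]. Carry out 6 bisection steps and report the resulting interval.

midpoint -2: g = 11 > 0 → [-2, -1]
midpoint -1.5: g = -2.1875 < 0 → [-2, -1.5]
midpoint -1.75: g = 3.449219 > 0 → [-1.75, -1.5]
midpoint -1.625: g = 0.3923 > 0 → [-1.625, -1.5]
midpoint -1.5625: g = -0.9568 < 0 → [-1.625, -1.5625]
midpoint -1.59375: g = -0.2971 < 0 → [-1.625, -1.59375]

[-1.625, -1.59375]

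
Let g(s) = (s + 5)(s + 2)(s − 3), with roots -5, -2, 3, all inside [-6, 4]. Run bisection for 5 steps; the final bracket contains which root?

s = -1 gives g = -16, negative; keep [-1, 4]
s = 1.5 gives g = -34.125, negative; keep [1.5, 4]
s = 2.75 gives g = -9.203125, negative; keep [2.75, 4]
s = 3.375 gives g = 16.8809, positive; keep [2.75, 3.375]
s = 3.0625 gives g = 2.551, positive; keep [2.75, 3.0625]

3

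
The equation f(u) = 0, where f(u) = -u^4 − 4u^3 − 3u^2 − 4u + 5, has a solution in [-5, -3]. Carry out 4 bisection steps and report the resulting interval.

f(-4) = -27 < 0, so the root lies in [-4, -3]
f(-3.5) = 3.6875 > 0, so the root lies in [-4, -3.5]
f(-3.75) = -9.003906 < 0, so the root lies in [-3.75, -3.5]
f(-3.625) = -2.0588 < 0, so the root lies in [-3.625, -3.5]

[-3.625, -3.5]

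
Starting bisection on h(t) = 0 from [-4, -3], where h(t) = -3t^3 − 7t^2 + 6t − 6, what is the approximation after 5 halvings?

t = -3.5 gives h = 15.875, positive; keep [-3.5, -3]
t = -3.25 gives h = 3.546875, positive; keep [-3.25, -3]
t = -3.125 gives h = -1.556641, negative; keep [-3.25, -3.125]
t = -3.1875 gives h = 0.9104, positive; keep [-3.1875, -3.125]
t = -3.15625 gives h = -0.344, negative; keep [-3.1875, -3.15625]

-3.15625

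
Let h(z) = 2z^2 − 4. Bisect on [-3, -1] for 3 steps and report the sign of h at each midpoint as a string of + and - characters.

++-

h(-2) = 4 > 0, so the root lies in [-2, -1]
h(-1.5) = 0.5 > 0, so the root lies in [-1.5, -1]
h(-1.25) = -0.875 < 0, so the root lies in [-1.5, -1.25]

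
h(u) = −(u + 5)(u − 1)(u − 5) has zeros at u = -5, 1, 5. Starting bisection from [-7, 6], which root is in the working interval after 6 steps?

midpoint -0.5: h = -37.125 < 0 → [-7, -0.5]
midpoint -3.75: h = -51.953125 < 0 → [-7, -3.75]
midpoint -5.375: h = 24.802734 > 0 → [-5.375, -3.75]
midpoint -4.5625: h = -23.2712 < 0 → [-5.375, -4.5625]
midpoint -4.96875: h = -1.8594 < 0 → [-5.375, -4.96875]
midpoint -5.171875: h = 10.7902 > 0 → [-5.171875, -4.96875]

-5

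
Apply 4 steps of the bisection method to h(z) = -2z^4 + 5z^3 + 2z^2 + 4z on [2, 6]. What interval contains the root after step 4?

[3, 3.25]

m = 4, h(m) = -144 (−); new bracket [2, 4]
m = 3, h(m) = 3 (+); new bracket [3, 4]
m = 3.5, h(m) = -47.25 (−); new bracket [3, 3.5]
m = 3.25, h(m) = -17.3672 (−); new bracket [3, 3.25]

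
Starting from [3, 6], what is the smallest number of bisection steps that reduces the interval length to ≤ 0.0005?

Width after n steps is 3/2^n. Need 2^n ≥ 3/0.0005 = 6000.
2^12 = 4096 < 6000 ≤ 2^13 = 8192, so n = 13.

13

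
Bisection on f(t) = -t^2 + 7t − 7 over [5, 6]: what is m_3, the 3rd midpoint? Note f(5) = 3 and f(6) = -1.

5.875

m = 5.5, f(m) = 1.25 (+); new bracket [5.5, 6]
m = 5.75, f(m) = 0.1875 (+); new bracket [5.75, 6]
m = 5.875, f(m) = -0.390625 (−); new bracket [5.75, 5.875]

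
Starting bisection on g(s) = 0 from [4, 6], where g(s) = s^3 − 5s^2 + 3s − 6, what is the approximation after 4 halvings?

4.625

s = 5 gives g = 9, positive; keep [4, 5]
s = 4.5 gives g = -2.625, negative; keep [4.5, 5]
s = 4.75 gives g = 2.609375, positive; keep [4.5, 4.75]
s = 4.625 gives g = -0.1465, negative; keep [4.625, 4.75]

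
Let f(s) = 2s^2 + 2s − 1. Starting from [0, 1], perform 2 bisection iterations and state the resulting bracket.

f(0.5) = 0.5 > 0, so the root lies in [0, 0.5]
f(0.25) = -0.375 < 0, so the root lies in [0.25, 0.5]

[0.25, 0.5]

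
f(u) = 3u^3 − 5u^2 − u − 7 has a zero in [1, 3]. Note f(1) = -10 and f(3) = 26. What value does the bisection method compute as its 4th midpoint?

2.375

midpoint 2: f = -5 < 0 → [2, 3]
midpoint 2.5: f = 6.125 > 0 → [2, 2.5]
midpoint 2.25: f = -0.390625 < 0 → [2.25, 2.5]
midpoint 2.375: f = 2.6113 > 0 → [2.25, 2.375]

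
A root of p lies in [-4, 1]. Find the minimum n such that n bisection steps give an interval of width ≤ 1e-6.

Width after n steps is 5/2^n. Need 2^n ≥ 5/1e-6 = 5000000.
2^22 = 4194304 < 5000000 ≤ 2^23 = 8388608, so n = 23.

23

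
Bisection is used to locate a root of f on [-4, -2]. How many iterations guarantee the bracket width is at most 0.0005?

12

Width after n steps is 2/2^n. Need 2^n ≥ 2/0.0005 = 4000.
2^11 = 2048 < 4000 ≤ 2^12 = 4096, so n = 12.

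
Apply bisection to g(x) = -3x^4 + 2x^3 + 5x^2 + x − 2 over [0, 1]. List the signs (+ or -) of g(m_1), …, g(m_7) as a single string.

-++++--

midpoint 0.5: g = -0.1875 < 0 → [0.5, 1]
midpoint 0.75: g = 1.457031 > 0 → [0.5, 0.75]
midpoint 0.625: g = 0.608643 > 0 → [0.5, 0.625]
midpoint 0.5625: g = 0.2001 > 0 → [0.5, 0.5625]
midpoint 0.53125: g = 0.0033 > 0 → [0.5, 0.53125]
midpoint 0.515625: g = -0.0929 < 0 → [0.515625, 0.53125]
midpoint 0.5234375: g = -0.045 < 0 → [0.5234375, 0.53125]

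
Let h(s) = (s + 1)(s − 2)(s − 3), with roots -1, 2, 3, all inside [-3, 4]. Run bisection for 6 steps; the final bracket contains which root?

m = 0.5, h(m) = 5.625 (+); new bracket [-3, 0.5]
m = -1.25, h(m) = -3.453125 (−); new bracket [-1.25, 0.5]
m = -0.375, h(m) = 5.009766 (+); new bracket [-1.25, -0.375]
m = -0.8125, h(m) = 2.0105 (+); new bracket [-1.25, -0.8125]
m = -1.03125, h(m) = -0.3819 (−); new bracket [-1.03125, -0.8125]
m = -0.921875, h(m) = 0.8953 (+); new bracket [-1.03125, -0.921875]

-1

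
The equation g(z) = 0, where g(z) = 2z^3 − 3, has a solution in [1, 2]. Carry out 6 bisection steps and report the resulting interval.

[1.140625, 1.15625]

m = 1.5, g(m) = 3.75 (+); new bracket [1, 1.5]
m = 1.25, g(m) = 0.90625 (+); new bracket [1, 1.25]
m = 1.125, g(m) = -0.152344 (−); new bracket [1.125, 1.25]
m = 1.1875, g(m) = 0.3491 (+); new bracket [1.125, 1.1875]
m = 1.15625, g(m) = 0.0916 (+); new bracket [1.125, 1.15625]
m = 1.140625, g(m) = -0.032 (−); new bracket [1.140625, 1.15625]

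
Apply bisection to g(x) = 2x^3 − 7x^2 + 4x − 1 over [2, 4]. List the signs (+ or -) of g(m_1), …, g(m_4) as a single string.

midpoint 3: g = 2 > 0 → [2, 3]
midpoint 2.5: g = -3.5 < 0 → [2.5, 3]
midpoint 2.75: g = -1.34375 < 0 → [2.75, 3]
midpoint 2.875: g = 0.168 > 0 → [2.75, 2.875]

+--+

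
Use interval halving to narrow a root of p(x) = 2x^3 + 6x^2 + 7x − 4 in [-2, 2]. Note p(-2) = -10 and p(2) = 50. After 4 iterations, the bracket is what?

m = 0, p(m) = -4 (−); new bracket [0, 2]
m = 1, p(m) = 11 (+); new bracket [0, 1]
m = 0.5, p(m) = 1.25 (+); new bracket [0, 0.5]
m = 0.25, p(m) = -1.8438 (−); new bracket [0.25, 0.5]

[0.25, 0.5]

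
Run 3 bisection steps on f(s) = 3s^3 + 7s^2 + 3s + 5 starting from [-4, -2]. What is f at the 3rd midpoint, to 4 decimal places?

-0.4844

midpoint -3: f = -22 < 0 → [-3, -2]
midpoint -2.5: f = -5.625 < 0 → [-2.5, -2]
midpoint -2.25: f = -0.484375 < 0 → [-2.25, -2]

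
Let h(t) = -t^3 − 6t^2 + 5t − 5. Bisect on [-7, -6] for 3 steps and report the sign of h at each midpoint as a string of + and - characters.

h(-6.5) = -16.375 < 0, so the root lies in [-7, -6.5]
h(-6.75) = -4.578125 < 0, so the root lies in [-7, -6.75]
h(-6.875) = 1.982422 > 0, so the root lies in [-6.875, -6.75]

--+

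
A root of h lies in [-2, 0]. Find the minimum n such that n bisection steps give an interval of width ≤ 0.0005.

12

Width after n steps is 2/2^n. Need 2^n ≥ 2/0.0005 = 4000.
2^11 = 2048 < 4000 ≤ 2^12 = 4096, so n = 12.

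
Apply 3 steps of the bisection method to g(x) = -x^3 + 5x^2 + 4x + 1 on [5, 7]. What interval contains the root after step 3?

m = 6, g(m) = -11 (−); new bracket [5, 6]
m = 5.5, g(m) = 7.875 (+); new bracket [5.5, 6]
m = 5.75, g(m) = -0.796875 (−); new bracket [5.5, 5.75]

[5.5, 5.75]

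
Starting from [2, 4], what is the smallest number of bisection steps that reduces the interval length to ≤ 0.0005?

Width after n steps is 2/2^n. Need 2^n ≥ 2/0.0005 = 4000.
2^11 = 2048 < 4000 ≤ 2^12 = 4096, so n = 12.

12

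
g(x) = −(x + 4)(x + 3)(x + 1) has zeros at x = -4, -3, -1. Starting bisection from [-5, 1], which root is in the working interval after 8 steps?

-1

g(-2) = 2 > 0, so the root lies in [-2, 1]
g(-0.5) = -4.375 < 0, so the root lies in [-2, -0.5]
g(-1.25) = 1.203125 > 0, so the root lies in [-1.25, -0.5]
g(-0.875) = -0.8301 < 0, so the root lies in [-1.25, -0.875]
g(-1.0625) = 0.3557 > 0, so the root lies in [-1.0625, -0.875]
g(-0.96875) = -0.1924 < 0, so the root lies in [-1.0625, -0.96875]
g(-1.015625) = 0.0925 > 0, so the root lies in [-1.015625, -0.96875]
g(-0.9921875) = -0.0472 < 0, so the root lies in [-1.015625, -0.9921875]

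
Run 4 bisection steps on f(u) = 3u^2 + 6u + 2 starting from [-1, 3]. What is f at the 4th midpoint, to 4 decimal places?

f(1) = 11 > 0, so the root lies in [-1, 1]
f(0) = 2 > 0, so the root lies in [-1, 0]
f(-0.5) = -0.25 < 0, so the root lies in [-0.5, 0]
f(-0.25) = 0.6875 > 0, so the root lies in [-0.5, -0.25]

0.6875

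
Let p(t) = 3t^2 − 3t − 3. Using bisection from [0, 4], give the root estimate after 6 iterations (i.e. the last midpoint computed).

1.5625

midpoint 2: p = 3 > 0 → [0, 2]
midpoint 1: p = -3 < 0 → [1, 2]
midpoint 1.5: p = -0.75 < 0 → [1.5, 2]
midpoint 1.75: p = 0.9375 > 0 → [1.5, 1.75]
midpoint 1.625: p = 0.0469 > 0 → [1.5, 1.625]
midpoint 1.5625: p = -0.3633 < 0 → [1.5625, 1.625]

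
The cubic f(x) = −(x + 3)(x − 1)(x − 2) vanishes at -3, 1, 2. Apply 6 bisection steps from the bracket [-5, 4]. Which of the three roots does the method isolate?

-3

x = -0.5 gives f = -9.375, negative; keep [-5, -0.5]
x = -2.75 gives f = -4.453125, negative; keep [-5, -2.75]
x = -3.875 gives f = 25.060547, positive; keep [-3.875, -2.75]
x = -3.3125 gives f = 7.1594, positive; keep [-3.3125, -2.75]
x = -3.03125 gives f = 0.6338, positive; keep [-3.03125, -2.75]
x = -2.890625 gives f = -2.0811, negative; keep [-3.03125, -2.890625]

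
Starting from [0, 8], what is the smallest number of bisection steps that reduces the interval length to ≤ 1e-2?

Width after n steps is 8/2^n. Need 2^n ≥ 8/1e-2 = 800.
2^9 = 512 < 800 ≤ 2^10 = 1024, so n = 10.

10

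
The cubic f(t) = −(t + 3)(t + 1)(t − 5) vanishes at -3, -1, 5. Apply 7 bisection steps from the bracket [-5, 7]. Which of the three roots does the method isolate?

t = 1 gives f = 32, positive; keep [1, 7]
t = 4 gives f = 35, positive; keep [4, 7]
t = 5.5 gives f = -27.625, negative; keep [4, 5.5]
t = 4.75 gives f = 11.1406, positive; keep [4.75, 5.5]
t = 5.125 gives f = -6.2207, negative; keep [4.75, 5.125]
t = 4.9375 gives f = 2.9456, positive; keep [4.9375, 5.125]
t = 5.03125 gives f = -1.5137, negative; keep [4.9375, 5.03125]

5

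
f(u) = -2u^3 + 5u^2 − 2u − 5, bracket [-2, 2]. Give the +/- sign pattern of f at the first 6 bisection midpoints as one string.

midpoint 0: f = -5 < 0 → [-2, 0]
midpoint -1: f = 4 > 0 → [-1, 0]
midpoint -0.5: f = -2.5 < 0 → [-1, -0.5]
midpoint -0.75: f = 0.1562 > 0 → [-0.75, -0.5]
midpoint -0.625: f = -1.3086 < 0 → [-0.75, -0.625]
midpoint -0.6875: f = -0.6118 < 0 → [-0.75, -0.6875]

-+-+--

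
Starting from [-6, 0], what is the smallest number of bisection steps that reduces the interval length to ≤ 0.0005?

14

Width after n steps is 6/2^n. Need 2^n ≥ 6/0.0005 = 12000.
2^13 = 8192 < 12000 ≤ 2^14 = 16384, so n = 14.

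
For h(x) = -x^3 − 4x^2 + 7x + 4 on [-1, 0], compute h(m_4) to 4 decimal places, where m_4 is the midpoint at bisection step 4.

0.2556

m = -0.5, h(m) = -0.375 (−); new bracket [-0.5, 0]
m = -0.25, h(m) = 2.015625 (+); new bracket [-0.5, -0.25]
m = -0.375, h(m) = 0.865234 (+); new bracket [-0.5, -0.375]
m = -0.4375, h(m) = 0.2556 (+); new bracket [-0.5, -0.4375]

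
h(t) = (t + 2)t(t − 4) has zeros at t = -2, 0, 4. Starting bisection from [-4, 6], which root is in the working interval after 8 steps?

4

midpoint 1: h = -9 < 0 → [1, 6]
midpoint 3.5: h = -9.625 < 0 → [3.5, 6]
midpoint 4.75: h = 24.046875 > 0 → [3.5, 4.75]
midpoint 4.125: h = 3.1582 > 0 → [3.5, 4.125]
midpoint 3.8125: h = -4.155 < 0 → [3.8125, 4.125]
midpoint 3.96875: h = -0.7403 < 0 → [3.96875, 4.125]
midpoint 4.046875: h = 1.1471 > 0 → [3.96875, 4.046875]
midpoint 4.0078125: h = 0.1881 > 0 → [3.96875, 4.0078125]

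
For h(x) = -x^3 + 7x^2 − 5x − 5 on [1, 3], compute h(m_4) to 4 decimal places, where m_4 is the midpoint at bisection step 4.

1.0684

midpoint 2: h = 5 > 0 → [1, 2]
midpoint 1.5: h = -0.125 < 0 → [1.5, 2]
midpoint 1.75: h = 2.328125 > 0 → [1.5, 1.75]
midpoint 1.625: h = 1.0684 > 0 → [1.5, 1.625]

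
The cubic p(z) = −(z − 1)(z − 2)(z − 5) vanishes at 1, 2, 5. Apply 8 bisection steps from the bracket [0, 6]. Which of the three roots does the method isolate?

5

m = 3, p(m) = 4 (+); new bracket [3, 6]
m = 4.5, p(m) = 4.375 (+); new bracket [4.5, 6]
m = 5.25, p(m) = -3.453125 (−); new bracket [4.5, 5.25]
m = 4.875, p(m) = 1.3926 (+); new bracket [4.875, 5.25]
m = 5.0625, p(m) = -0.7776 (−); new bracket [4.875, 5.0625]
m = 4.96875, p(m) = 0.3682 (+); new bracket [4.96875, 5.0625]
m = 5.015625, p(m) = -0.1892 (−); new bracket [4.96875, 5.015625]
m = 4.9921875, p(m) = 0.0933 (+); new bracket [4.9921875, 5.015625]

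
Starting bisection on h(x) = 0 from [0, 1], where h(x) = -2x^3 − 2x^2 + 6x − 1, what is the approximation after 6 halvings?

m = 0.5, h(m) = 1.25 (+); new bracket [0, 0.5]
m = 0.25, h(m) = 0.34375 (+); new bracket [0, 0.25]
m = 0.125, h(m) = -0.285156 (−); new bracket [0.125, 0.25]
m = 0.1875, h(m) = 0.0415 (+); new bracket [0.125, 0.1875]
m = 0.15625, h(m) = -0.119 (−); new bracket [0.15625, 0.1875]
m = 0.171875, h(m) = -0.038 (−); new bracket [0.171875, 0.1875]

0.171875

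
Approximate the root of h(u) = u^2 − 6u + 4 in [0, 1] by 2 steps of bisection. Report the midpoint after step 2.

h(0.5) = 1.25 > 0, so the root lies in [0.5, 1]
h(0.75) = 0.0625 > 0, so the root lies in [0.75, 1]

0.75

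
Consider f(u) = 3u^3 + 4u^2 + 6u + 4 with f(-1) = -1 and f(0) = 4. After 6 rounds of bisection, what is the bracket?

[-0.84375, -0.828125]

midpoint -0.5: f = 1.625 > 0 → [-1, -0.5]
midpoint -0.75: f = 0.484375 > 0 → [-1, -0.75]
midpoint -0.875: f = -0.197266 < 0 → [-0.875, -0.75]
midpoint -0.8125: f = 0.1565 > 0 → [-0.875, -0.8125]
midpoint -0.84375: f = -0.0169 < 0 → [-0.84375, -0.8125]
midpoint -0.828125: f = 0.0707 > 0 → [-0.84375, -0.828125]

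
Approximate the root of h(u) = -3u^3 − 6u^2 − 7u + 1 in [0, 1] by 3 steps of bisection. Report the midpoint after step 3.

0.125

u = 0.5 gives h = -4.375, negative; keep [0, 0.5]
u = 0.25 gives h = -1.171875, negative; keep [0, 0.25]
u = 0.125 gives h = 0.025391, positive; keep [0.125, 0.25]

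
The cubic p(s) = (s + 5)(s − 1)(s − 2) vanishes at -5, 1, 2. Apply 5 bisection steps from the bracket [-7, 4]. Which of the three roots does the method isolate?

-5

midpoint -1.5: p = 30.625 > 0 → [-7, -1.5]
midpoint -4.25: p = 24.609375 > 0 → [-7, -4.25]
midpoint -5.625: p = -31.572266 < 0 → [-5.625, -4.25]
midpoint -4.9375: p = 2.5745 > 0 → [-5.625, -4.9375]
midpoint -5.28125: p = -12.8631 < 0 → [-5.28125, -4.9375]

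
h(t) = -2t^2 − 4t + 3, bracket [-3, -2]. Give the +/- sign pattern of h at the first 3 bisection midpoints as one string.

t = -2.5 gives h = 0.5, positive; keep [-3, -2.5]
t = -2.75 gives h = -1.125, negative; keep [-2.75, -2.5]
t = -2.625 gives h = -0.28125, negative; keep [-2.625, -2.5]

+--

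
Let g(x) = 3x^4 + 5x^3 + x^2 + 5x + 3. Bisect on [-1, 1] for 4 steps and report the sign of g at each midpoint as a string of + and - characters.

x = 0 gives g = 3, positive; keep [-1, 0]
x = -0.5 gives g = 0.3125, positive; keep [-1, -0.5]
x = -0.75 gives g = -1.347656, negative; keep [-0.75, -0.5]
x = -0.625 gives g = -0.4973, negative; keep [-0.625, -0.5]

++--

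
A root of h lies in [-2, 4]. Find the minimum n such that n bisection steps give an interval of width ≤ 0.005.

Width after n steps is 6/2^n. Need 2^n ≥ 6/0.005 = 1200.
2^10 = 1024 < 1200 ≤ 2^11 = 2048, so n = 11.

11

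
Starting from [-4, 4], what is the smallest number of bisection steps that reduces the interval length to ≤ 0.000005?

Width after n steps is 8/2^n. Need 2^n ≥ 8/0.000005 = 1600000.
2^20 = 1048576 < 1600000 ≤ 2^21 = 2097152, so n = 21.

21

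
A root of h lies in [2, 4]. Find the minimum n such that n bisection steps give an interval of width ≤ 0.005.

Width after n steps is 2/2^n. Need 2^n ≥ 2/0.005 = 400.
2^8 = 256 < 400 ≤ 2^9 = 512, so n = 9.

9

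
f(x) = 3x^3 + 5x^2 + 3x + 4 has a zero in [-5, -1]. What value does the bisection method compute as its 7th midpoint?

-1.59375

m = -3, f(m) = -41 (−); new bracket [-3, -1]
m = -2, f(m) = -6 (−); new bracket [-2, -1]
m = -1.5, f(m) = 0.625 (+); new bracket [-2, -1.5]
m = -1.75, f(m) = -2.0156 (−); new bracket [-1.75, -1.5]
m = -1.625, f(m) = -0.5449 (−); new bracket [-1.625, -1.5]
m = -1.5625, f(m) = 0.0754 (+); new bracket [-1.625, -1.5625]
m = -1.59375, f(m) = -0.2256 (−); new bracket [-1.59375, -1.5625]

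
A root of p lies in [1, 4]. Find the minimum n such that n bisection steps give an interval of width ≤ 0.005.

10

Width after n steps is 3/2^n. Need 2^n ≥ 3/0.005 = 600.
2^9 = 512 < 600 ≤ 2^10 = 1024, so n = 10.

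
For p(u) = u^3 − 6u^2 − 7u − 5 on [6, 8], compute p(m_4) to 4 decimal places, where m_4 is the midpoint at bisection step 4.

midpoint 7: p = -5 < 0 → [7, 8]
midpoint 7.5: p = 26.875 > 0 → [7, 7.5]
midpoint 7.25: p = 9.953125 > 0 → [7, 7.25]
midpoint 7.125: p = 2.2363 > 0 → [7, 7.125]

2.2363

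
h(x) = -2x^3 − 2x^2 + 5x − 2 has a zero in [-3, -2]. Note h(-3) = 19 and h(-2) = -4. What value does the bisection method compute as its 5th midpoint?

-2.28125

h(-2.5) = 4.25 > 0, so the root lies in [-2.5, -2]
h(-2.25) = -0.59375 < 0, so the root lies in [-2.5, -2.25]
h(-2.375) = 1.636719 > 0, so the root lies in [-2.375, -2.25]
h(-2.3125) = 0.4751 > 0, so the root lies in [-2.3125, -2.25]
h(-2.28125) = -0.0707 < 0, so the root lies in [-2.3125, -2.28125]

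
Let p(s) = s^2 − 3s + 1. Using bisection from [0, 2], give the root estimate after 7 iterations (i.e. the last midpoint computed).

0.390625

midpoint 1: p = -1 < 0 → [0, 1]
midpoint 0.5: p = -0.25 < 0 → [0, 0.5]
midpoint 0.25: p = 0.3125 > 0 → [0.25, 0.5]
midpoint 0.375: p = 0.0156 > 0 → [0.375, 0.5]
midpoint 0.4375: p = -0.1211 < 0 → [0.375, 0.4375]
midpoint 0.40625: p = -0.0537 < 0 → [0.375, 0.40625]
midpoint 0.390625: p = -0.0193 < 0 → [0.375, 0.390625]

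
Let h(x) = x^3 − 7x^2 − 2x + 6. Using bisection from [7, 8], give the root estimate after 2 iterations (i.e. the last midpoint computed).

midpoint 7.5: h = 19.125 > 0 → [7, 7.5]
midpoint 7.25: h = 4.640625 > 0 → [7, 7.25]

7.25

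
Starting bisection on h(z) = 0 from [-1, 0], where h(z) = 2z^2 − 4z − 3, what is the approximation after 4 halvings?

h(-0.5) = -0.5 < 0, so the root lies in [-1, -0.5]
h(-0.75) = 1.125 > 0, so the root lies in [-0.75, -0.5]
h(-0.625) = 0.28125 > 0, so the root lies in [-0.625, -0.5]
h(-0.5625) = -0.1172 < 0, so the root lies in [-0.625, -0.5625]

-0.5625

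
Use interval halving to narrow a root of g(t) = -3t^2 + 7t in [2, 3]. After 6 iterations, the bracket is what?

[2.328125, 2.34375]

g(2.5) = -1.25 < 0, so the root lies in [2, 2.5]
g(2.25) = 0.5625 > 0, so the root lies in [2.25, 2.5]
g(2.375) = -0.296875 < 0, so the root lies in [2.25, 2.375]
g(2.3125) = 0.1445 > 0, so the root lies in [2.3125, 2.375]
g(2.34375) = -0.0732 < 0, so the root lies in [2.3125, 2.34375]
g(2.328125) = 0.0364 > 0, so the root lies in [2.328125, 2.34375]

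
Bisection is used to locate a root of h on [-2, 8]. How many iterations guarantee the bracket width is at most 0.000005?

Width after n steps is 10/2^n. Need 2^n ≥ 10/0.000005 = 2000000.
2^20 = 1048576 < 2000000 ≤ 2^21 = 2097152, so n = 21.

21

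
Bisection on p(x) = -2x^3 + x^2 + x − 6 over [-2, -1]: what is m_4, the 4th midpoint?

-1.4375

p(-1.5) = 1.5 > 0, so the root lies in [-1.5, -1]
p(-1.25) = -1.78125 < 0, so the root lies in [-1.5, -1.25]
p(-1.375) = -0.285156 < 0, so the root lies in [-1.5, -1.375]
p(-1.4375) = 0.5698 > 0, so the root lies in [-1.4375, -1.375]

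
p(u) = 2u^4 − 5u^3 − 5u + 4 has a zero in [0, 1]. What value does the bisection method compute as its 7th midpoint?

0.6171875

m = 0.5, p(m) = 1 (+); new bracket [0.5, 1]
m = 0.75, p(m) = -1.226562 (−); new bracket [0.5, 0.75]
m = 0.625, p(m) = -0.040527 (−); new bracket [0.5, 0.625]
m = 0.5625, p(m) = 0.4978 (+); new bracket [0.5625, 0.625]
m = 0.59375, p(m) = 0.2332 (+); new bracket [0.59375, 0.625]
m = 0.609375, p(m) = 0.0975 (+); new bracket [0.609375, 0.625]
m = 0.6171875, p(m) = 0.0288 (+); new bracket [0.6171875, 0.625]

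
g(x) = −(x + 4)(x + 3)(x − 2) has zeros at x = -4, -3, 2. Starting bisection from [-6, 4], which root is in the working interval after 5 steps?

2

x = -1 gives g = 18, positive; keep [-1, 4]
x = 1.5 gives g = 12.375, positive; keep [1.5, 4]
x = 2.75 gives g = -29.109375, negative; keep [1.5, 2.75]
x = 2.125 gives g = -3.9238, negative; keep [1.5, 2.125]
x = 1.8125 gives g = 5.2449, positive; keep [1.8125, 2.125]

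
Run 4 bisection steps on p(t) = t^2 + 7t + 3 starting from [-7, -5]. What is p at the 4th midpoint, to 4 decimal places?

0.5156

p(-6) = -3 < 0, so the root lies in [-7, -6]
p(-6.5) = -0.25 < 0, so the root lies in [-7, -6.5]
p(-6.75) = 1.3125 > 0, so the root lies in [-6.75, -6.5]
p(-6.625) = 0.5156 > 0, so the root lies in [-6.625, -6.5]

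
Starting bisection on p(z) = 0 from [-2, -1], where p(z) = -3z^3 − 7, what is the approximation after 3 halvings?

midpoint -1.5: p = 3.125 > 0 → [-1.5, -1]
midpoint -1.25: p = -1.140625 < 0 → [-1.5, -1.25]
midpoint -1.375: p = 0.798828 > 0 → [-1.375, -1.25]

-1.375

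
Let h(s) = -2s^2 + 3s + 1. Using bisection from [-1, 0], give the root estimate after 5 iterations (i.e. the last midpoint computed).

-0.28125

h(-0.5) = -1 < 0, so the root lies in [-0.5, 0]
h(-0.25) = 0.125 > 0, so the root lies in [-0.5, -0.25]
h(-0.375) = -0.40625 < 0, so the root lies in [-0.375, -0.25]
h(-0.3125) = -0.1328 < 0, so the root lies in [-0.3125, -0.25]
h(-0.28125) = -0.002 < 0, so the root lies in [-0.28125, -0.25]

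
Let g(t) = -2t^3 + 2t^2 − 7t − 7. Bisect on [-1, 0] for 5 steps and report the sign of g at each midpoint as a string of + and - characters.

-+---

midpoint -0.5: g = -2.75 < 0 → [-1, -0.5]
midpoint -0.75: g = 0.21875 > 0 → [-0.75, -0.5]
midpoint -0.625: g = -1.355469 < 0 → [-0.75, -0.625]
midpoint -0.6875: g = -0.5923 < 0 → [-0.75, -0.6875]
midpoint -0.71875: g = -0.1929 < 0 → [-0.75, -0.71875]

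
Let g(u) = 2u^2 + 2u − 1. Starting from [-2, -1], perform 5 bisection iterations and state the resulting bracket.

[-1.375, -1.34375]

u = -1.5 gives g = 0.5, positive; keep [-1.5, -1]
u = -1.25 gives g = -0.375, negative; keep [-1.5, -1.25]
u = -1.375 gives g = 0.03125, positive; keep [-1.375, -1.25]
u = -1.3125 gives g = -0.1797, negative; keep [-1.375, -1.3125]
u = -1.34375 gives g = -0.0762, negative; keep [-1.375, -1.34375]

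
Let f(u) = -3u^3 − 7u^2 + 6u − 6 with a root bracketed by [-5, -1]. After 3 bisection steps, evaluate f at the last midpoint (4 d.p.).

f(-3) = -6 < 0, so the root lies in [-5, -3]
f(-4) = 50 > 0, so the root lies in [-4, -3]
f(-3.5) = 15.875 > 0, so the root lies in [-3.5, -3]

15.8750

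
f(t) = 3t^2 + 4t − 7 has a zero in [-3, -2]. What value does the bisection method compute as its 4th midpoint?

-2.3125

m = -2.5, f(m) = 1.75 (+); new bracket [-2.5, -2]
m = -2.25, f(m) = -0.8125 (−); new bracket [-2.5, -2.25]
m = -2.375, f(m) = 0.421875 (+); new bracket [-2.375, -2.25]
m = -2.3125, f(m) = -0.207 (−); new bracket [-2.375, -2.3125]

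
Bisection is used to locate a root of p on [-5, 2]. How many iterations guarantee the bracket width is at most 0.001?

Width after n steps is 7/2^n. Need 2^n ≥ 7/0.001 = 7000.
2^12 = 4096 < 7000 ≤ 2^13 = 8192, so n = 13.

13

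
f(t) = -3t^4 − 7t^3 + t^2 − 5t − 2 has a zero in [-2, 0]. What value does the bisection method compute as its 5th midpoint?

-0.3125

t = -1 gives f = 8, positive; keep [-1, 0]
t = -0.5 gives f = 1.4375, positive; keep [-0.5, 0]
t = -0.25 gives f = -0.589844, negative; keep [-0.5, -0.25]
t = -0.375 gives f = 0.3254, positive; keep [-0.375, -0.25]
t = -0.3125 gives f = -0.1548, negative; keep [-0.375, -0.3125]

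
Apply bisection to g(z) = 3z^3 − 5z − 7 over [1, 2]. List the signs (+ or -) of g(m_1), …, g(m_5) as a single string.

m = 1.5, g(m) = -4.375 (−); new bracket [1.5, 2]
m = 1.75, g(m) = 0.328125 (+); new bracket [1.5, 1.75]
m = 1.625, g(m) = -2.251953 (−); new bracket [1.625, 1.75]
m = 1.6875, g(m) = -1.0212 (−); new bracket [1.6875, 1.75]
m = 1.71875, g(m) = -0.3617 (−); new bracket [1.71875, 1.75]

-+---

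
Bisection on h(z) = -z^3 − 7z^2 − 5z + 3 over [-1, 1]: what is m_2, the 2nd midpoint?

h(0) = 3 > 0, so the root lies in [0, 1]
h(0.5) = -1.375 < 0, so the root lies in [0, 0.5]

0.5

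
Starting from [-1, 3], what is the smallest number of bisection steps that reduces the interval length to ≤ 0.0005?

Width after n steps is 4/2^n. Need 2^n ≥ 4/0.0005 = 8000.
2^12 = 4096 < 8000 ≤ 2^13 = 8192, so n = 13.

13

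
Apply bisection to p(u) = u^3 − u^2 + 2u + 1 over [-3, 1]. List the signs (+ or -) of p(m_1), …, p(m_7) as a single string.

p(-1) = -3 < 0, so the root lies in [-1, 1]
p(0) = 1 > 0, so the root lies in [-1, 0]
p(-0.5) = -0.375 < 0, so the root lies in [-0.5, 0]
p(-0.25) = 0.4219 > 0, so the root lies in [-0.5, -0.25]
p(-0.375) = 0.0566 > 0, so the root lies in [-0.5, -0.375]
p(-0.4375) = -0.1501 < 0, so the root lies in [-0.4375, -0.375]
p(-0.40625) = -0.0446 < 0, so the root lies in [-0.40625, -0.375]

-+-++--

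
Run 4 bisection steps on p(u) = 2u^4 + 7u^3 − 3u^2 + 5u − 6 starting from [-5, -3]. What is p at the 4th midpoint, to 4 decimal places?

10.0649

midpoint -4: p = -10 < 0 → [-5, -4]
midpoint -4.5: p = 93 > 0 → [-4.5, -4]
midpoint -4.25: p = 33.710938 > 0 → [-4.25, -4]
midpoint -4.125: p = 10.0649 > 0 → [-4.125, -4]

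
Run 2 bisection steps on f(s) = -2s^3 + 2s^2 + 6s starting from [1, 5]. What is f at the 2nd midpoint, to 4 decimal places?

4.0000

s = 3 gives f = -18, negative; keep [1, 3]
s = 2 gives f = 4, positive; keep [2, 3]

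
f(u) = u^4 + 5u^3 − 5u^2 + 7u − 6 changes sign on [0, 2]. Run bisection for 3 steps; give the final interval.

[0.75, 1]

m = 1, f(m) = 2 (+); new bracket [0, 1]
m = 0.5, f(m) = -3.0625 (−); new bracket [0.5, 1]
m = 0.75, f(m) = -1.136719 (−); new bracket [0.75, 1]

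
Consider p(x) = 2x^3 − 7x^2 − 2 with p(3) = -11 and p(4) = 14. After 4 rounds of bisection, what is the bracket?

p(3.5) = -2 < 0, so the root lies in [3.5, 4]
p(3.75) = 5.03125 > 0, so the root lies in [3.5, 3.75]
p(3.625) = 1.285156 > 0, so the root lies in [3.5, 3.625]
p(3.5625) = -0.4136 < 0, so the root lies in [3.5625, 3.625]

[3.5625, 3.625]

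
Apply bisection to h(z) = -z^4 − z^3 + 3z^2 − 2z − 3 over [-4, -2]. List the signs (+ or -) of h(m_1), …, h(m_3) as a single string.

--+

z = -3 gives h = -24, negative; keep [-3, -2]
z = -2.5 gives h = -2.6875, negative; keep [-2.5, -2]
z = -2.25 gives h = 2.449219, positive; keep [-2.5, -2.25]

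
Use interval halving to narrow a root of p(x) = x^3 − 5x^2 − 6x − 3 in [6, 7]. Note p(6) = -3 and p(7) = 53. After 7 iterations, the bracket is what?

[6.0625, 6.0703125]

p(6.5) = 21.375 > 0, so the root lies in [6, 6.5]
p(6.25) = 8.328125 > 0, so the root lies in [6, 6.25]
p(6.125) = 2.455078 > 0, so the root lies in [6, 6.125]
p(6.0625) = -0.324 < 0, so the root lies in [6.0625, 6.125]
p(6.09375) = 1.0526 > 0, so the root lies in [6.0625, 6.09375]
p(6.078125) = 0.3611 > 0, so the root lies in [6.0625, 6.078125]
p(6.0703125) = 0.0177 > 0, so the root lies in [6.0625, 6.0703125]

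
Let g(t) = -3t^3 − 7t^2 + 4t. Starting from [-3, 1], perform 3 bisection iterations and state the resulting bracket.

m = -1, g(m) = -8 (−); new bracket [-3, -1]
m = -2, g(m) = -12 (−); new bracket [-3, -2]
m = -2.5, g(m) = -6.875 (−); new bracket [-3, -2.5]

[-3, -2.5]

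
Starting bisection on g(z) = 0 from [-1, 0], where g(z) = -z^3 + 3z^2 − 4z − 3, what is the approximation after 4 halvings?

-0.5625

g(-0.5) = -0.125 < 0, so the root lies in [-1, -0.5]
g(-0.75) = 2.109375 > 0, so the root lies in [-0.75, -0.5]
g(-0.625) = 0.916016 > 0, so the root lies in [-0.625, -0.5]
g(-0.5625) = 0.3772 > 0, so the root lies in [-0.5625, -0.5]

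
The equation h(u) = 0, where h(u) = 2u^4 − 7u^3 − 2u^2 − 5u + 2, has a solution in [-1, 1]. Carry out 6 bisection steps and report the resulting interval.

midpoint 0: h = 2 > 0 → [0, 1]
midpoint 0.5: h = -1.75 < 0 → [0, 0.5]
midpoint 0.25: h = 0.523438 > 0 → [0.25, 0.5]
midpoint 0.375: h = -0.4858 < 0 → [0.25, 0.375]
midpoint 0.3125: h = 0.0476 > 0 → [0.3125, 0.375]
midpoint 0.34375: h = -0.2115 < 0 → [0.3125, 0.34375]

[0.3125, 0.34375]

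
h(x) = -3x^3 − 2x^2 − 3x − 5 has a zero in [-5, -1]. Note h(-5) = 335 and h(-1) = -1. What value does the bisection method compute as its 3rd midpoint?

-1.5

midpoint -3: h = 67 > 0 → [-3, -1]
midpoint -2: h = 17 > 0 → [-2, -1]
midpoint -1.5: h = 5.125 > 0 → [-1.5, -1]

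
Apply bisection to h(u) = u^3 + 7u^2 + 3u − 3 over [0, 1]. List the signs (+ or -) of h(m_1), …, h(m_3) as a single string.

+--

midpoint 0.5: h = 0.375 > 0 → [0, 0.5]
midpoint 0.25: h = -1.796875 < 0 → [0.25, 0.5]
midpoint 0.375: h = -0.837891 < 0 → [0.375, 0.5]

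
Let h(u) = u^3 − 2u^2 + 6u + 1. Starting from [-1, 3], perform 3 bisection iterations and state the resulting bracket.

[-0.5, 0]

h(1) = 6 > 0, so the root lies in [-1, 1]
h(0) = 1 > 0, so the root lies in [-1, 0]
h(-0.5) = -2.625 < 0, so the root lies in [-0.5, 0]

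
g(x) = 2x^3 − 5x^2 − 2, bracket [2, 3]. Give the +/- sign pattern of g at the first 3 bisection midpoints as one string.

-+-

m = 2.5, g(m) = -2 (−); new bracket [2.5, 3]
m = 2.75, g(m) = 1.78125 (+); new bracket [2.5, 2.75]
m = 2.625, g(m) = -0.277344 (−); new bracket [2.625, 2.75]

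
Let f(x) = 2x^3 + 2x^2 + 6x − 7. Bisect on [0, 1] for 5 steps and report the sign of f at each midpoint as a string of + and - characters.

m = 0.5, f(m) = -3.25 (−); new bracket [0.5, 1]
m = 0.75, f(m) = -0.53125 (−); new bracket [0.75, 1]
m = 0.875, f(m) = 1.121094 (+); new bracket [0.75, 0.875]
m = 0.8125, f(m) = 0.2681 (+); new bracket [0.75, 0.8125]
m = 0.78125, f(m) = -0.1381 (−); new bracket [0.78125, 0.8125]

--++-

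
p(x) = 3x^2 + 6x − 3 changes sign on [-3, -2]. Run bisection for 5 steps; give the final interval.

[-2.4375, -2.40625]

x = -2.5 gives p = 0.75, positive; keep [-2.5, -2]
x = -2.25 gives p = -1.3125, negative; keep [-2.5, -2.25]
x = -2.375 gives p = -0.328125, negative; keep [-2.5, -2.375]
x = -2.4375 gives p = 0.1992, positive; keep [-2.4375, -2.375]
x = -2.40625 gives p = -0.0674, negative; keep [-2.4375, -2.40625]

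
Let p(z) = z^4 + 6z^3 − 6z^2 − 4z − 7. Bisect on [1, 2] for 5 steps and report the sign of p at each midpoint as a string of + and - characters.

m = 1.5, p(m) = -1.1875 (−); new bracket [1.5, 2]
m = 1.75, p(m) = 9.160156 (+); new bracket [1.5, 1.75]
m = 1.625, p(m) = 3.375244 (+); new bracket [1.5, 1.625]
m = 1.5625, p(m) = 0.9502 (+); new bracket [1.5, 1.5625]
m = 1.53125, p(m) = -0.1534 (−); new bracket [1.53125, 1.5625]

-+++-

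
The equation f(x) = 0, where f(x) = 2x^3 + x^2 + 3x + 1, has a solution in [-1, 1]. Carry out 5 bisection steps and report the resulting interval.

f(0) = 1 > 0, so the root lies in [-1, 0]
f(-0.5) = -0.5 < 0, so the root lies in [-0.5, 0]
f(-0.25) = 0.28125 > 0, so the root lies in [-0.5, -0.25]
f(-0.375) = -0.0898 < 0, so the root lies in [-0.375, -0.25]
f(-0.3125) = 0.0991 > 0, so the root lies in [-0.375, -0.3125]

[-0.375, -0.3125]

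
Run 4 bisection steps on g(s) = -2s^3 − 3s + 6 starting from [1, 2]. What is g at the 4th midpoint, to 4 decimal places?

0.4136

g(1.5) = -5.25 < 0, so the root lies in [1, 1.5]
g(1.25) = -1.65625 < 0, so the root lies in [1, 1.25]
g(1.125) = -0.222656 < 0, so the root lies in [1, 1.125]
g(1.0625) = 0.4136 > 0, so the root lies in [1.0625, 1.125]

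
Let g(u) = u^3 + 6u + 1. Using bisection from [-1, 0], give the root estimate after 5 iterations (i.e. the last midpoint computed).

midpoint -0.5: g = -2.125 < 0 → [-0.5, 0]
midpoint -0.25: g = -0.515625 < 0 → [-0.25, 0]
midpoint -0.125: g = 0.248047 > 0 → [-0.25, -0.125]
midpoint -0.1875: g = -0.1316 < 0 → [-0.1875, -0.125]
midpoint -0.15625: g = 0.0587 > 0 → [-0.1875, -0.15625]

-0.15625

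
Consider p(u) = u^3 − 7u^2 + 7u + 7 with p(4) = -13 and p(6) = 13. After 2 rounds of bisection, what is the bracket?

m = 5, p(m) = -8 (−); new bracket [5, 6]
m = 5.5, p(m) = 0.125 (+); new bracket [5, 5.5]

[5, 5.5]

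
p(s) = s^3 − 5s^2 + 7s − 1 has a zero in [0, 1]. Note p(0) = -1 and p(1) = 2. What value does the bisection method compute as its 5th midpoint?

p(0.5) = 1.375 > 0, so the root lies in [0, 0.5]
p(0.25) = 0.453125 > 0, so the root lies in [0, 0.25]
p(0.125) = -0.201172 < 0, so the root lies in [0.125, 0.25]
p(0.1875) = 0.1433 > 0, so the root lies in [0.125, 0.1875]
p(0.15625) = -0.0245 < 0, so the root lies in [0.15625, 0.1875]

0.15625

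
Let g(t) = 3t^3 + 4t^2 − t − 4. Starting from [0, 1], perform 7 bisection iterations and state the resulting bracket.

[0.859375, 0.8671875]

m = 0.5, g(m) = -3.125 (−); new bracket [0.5, 1]
m = 0.75, g(m) = -1.234375 (−); new bracket [0.75, 1]
m = 0.875, g(m) = 0.197266 (+); new bracket [0.75, 0.875]
m = 0.8125, g(m) = -0.5627 (−); new bracket [0.8125, 0.875]
m = 0.84375, g(m) = -0.1941 (−); new bracket [0.84375, 0.875]
m = 0.859375, g(m) = -0.0013 (−); new bracket [0.859375, 0.875]
m = 0.8671875, g(m) = 0.0973 (+); new bracket [0.859375, 0.8671875]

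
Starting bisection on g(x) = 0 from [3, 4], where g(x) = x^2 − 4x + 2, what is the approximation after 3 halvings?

m = 3.5, g(m) = 0.25 (+); new bracket [3, 3.5]
m = 3.25, g(m) = -0.4375 (−); new bracket [3.25, 3.5]
m = 3.375, g(m) = -0.109375 (−); new bracket [3.375, 3.5]

3.375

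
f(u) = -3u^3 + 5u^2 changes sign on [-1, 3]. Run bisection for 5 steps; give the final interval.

[1.625, 1.75]

u = 1 gives f = 2, positive; keep [1, 3]
u = 2 gives f = -4, negative; keep [1, 2]
u = 1.5 gives f = 1.125, positive; keep [1.5, 2]
u = 1.75 gives f = -0.7656, negative; keep [1.5, 1.75]
u = 1.625 gives f = 0.3301, positive; keep [1.625, 1.75]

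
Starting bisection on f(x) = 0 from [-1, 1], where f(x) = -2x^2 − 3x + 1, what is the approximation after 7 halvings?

0.265625

f(0) = 1 > 0, so the root lies in [0, 1]
f(0.5) = -1 < 0, so the root lies in [0, 0.5]
f(0.25) = 0.125 > 0, so the root lies in [0.25, 0.5]
f(0.375) = -0.4062 < 0, so the root lies in [0.25, 0.375]
f(0.3125) = -0.1328 < 0, so the root lies in [0.25, 0.3125]
f(0.28125) = -0.002 < 0, so the root lies in [0.25, 0.28125]
f(0.265625) = 0.062 > 0, so the root lies in [0.265625, 0.28125]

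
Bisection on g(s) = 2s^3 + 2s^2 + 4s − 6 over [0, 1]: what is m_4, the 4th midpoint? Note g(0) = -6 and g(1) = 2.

0.8125

m = 0.5, g(m) = -3.25 (−); new bracket [0.5, 1]
m = 0.75, g(m) = -1.03125 (−); new bracket [0.75, 1]
m = 0.875, g(m) = 0.371094 (+); new bracket [0.75, 0.875]
m = 0.8125, g(m) = -0.3569 (−); new bracket [0.8125, 0.875]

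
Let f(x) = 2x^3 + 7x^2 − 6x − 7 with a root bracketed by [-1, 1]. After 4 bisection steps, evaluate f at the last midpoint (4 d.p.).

-1.0039

x = 0 gives f = -7, negative; keep [-1, 0]
x = -0.5 gives f = -2.5, negative; keep [-1, -0.5]
x = -0.75 gives f = 0.59375, positive; keep [-0.75, -0.5]
x = -0.625 gives f = -1.0039, negative; keep [-0.75, -0.625]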